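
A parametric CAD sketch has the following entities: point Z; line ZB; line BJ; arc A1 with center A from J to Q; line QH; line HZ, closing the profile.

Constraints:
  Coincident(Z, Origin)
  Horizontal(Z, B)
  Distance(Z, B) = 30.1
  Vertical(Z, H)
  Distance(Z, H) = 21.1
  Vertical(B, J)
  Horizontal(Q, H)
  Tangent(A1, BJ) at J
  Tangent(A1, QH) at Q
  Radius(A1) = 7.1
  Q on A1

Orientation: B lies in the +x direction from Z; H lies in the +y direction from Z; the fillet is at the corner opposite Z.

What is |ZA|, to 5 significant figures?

26.926

Z is at the origin; Z and B share the same y with |ZB| = 30.1 and B on the +x side, so B = (30.100, 0.0000). ZH is vertical with |ZH| = 21.1 and H on the +y side, so H = (0.0000, 21.100). The virtual corner opposite Z is at (30.100, 21.100). A1 meets BJ tangentially, so AJ is at right angles to BJ and since A1 is tangent to QH there, AQ ⟂ QH, with radius 7.1, so the center A sits 7.1 in from both sides at A = (23.000, 14.000). Then |ZA| = |A − Z| = 26.926.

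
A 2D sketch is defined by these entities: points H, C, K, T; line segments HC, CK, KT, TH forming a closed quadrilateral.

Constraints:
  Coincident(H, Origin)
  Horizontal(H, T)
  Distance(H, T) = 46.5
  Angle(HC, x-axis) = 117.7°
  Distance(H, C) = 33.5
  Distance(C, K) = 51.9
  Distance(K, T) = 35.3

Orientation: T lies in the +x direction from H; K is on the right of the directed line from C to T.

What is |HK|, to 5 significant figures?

19.034

H is at the origin; H and T share the same y with |HT| = 46.5 and T in +x, so T = (46.5, 0). HC runs at 117.7° with |HC| = 33.5, so C = (-15.572, 29.661). K is determined by |CK| = 51.9 and |KT| = 35.3 together: it lies at the intersection of circle(C, 51.9) and circle(T, 35.3). With |CT| = 68.795, the foot of the radical line on CT is 44.918 from C and the perpendicular offset is √(51.9² − 44.918²) = 26.000. Taking the right-of-CT solution: K = (13.747, -13.165).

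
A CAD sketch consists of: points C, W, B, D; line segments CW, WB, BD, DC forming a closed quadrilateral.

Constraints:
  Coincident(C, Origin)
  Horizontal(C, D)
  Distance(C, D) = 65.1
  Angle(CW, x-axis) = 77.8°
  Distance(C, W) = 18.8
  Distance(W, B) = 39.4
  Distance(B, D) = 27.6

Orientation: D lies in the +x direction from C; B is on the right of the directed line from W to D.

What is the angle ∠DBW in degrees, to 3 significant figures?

144°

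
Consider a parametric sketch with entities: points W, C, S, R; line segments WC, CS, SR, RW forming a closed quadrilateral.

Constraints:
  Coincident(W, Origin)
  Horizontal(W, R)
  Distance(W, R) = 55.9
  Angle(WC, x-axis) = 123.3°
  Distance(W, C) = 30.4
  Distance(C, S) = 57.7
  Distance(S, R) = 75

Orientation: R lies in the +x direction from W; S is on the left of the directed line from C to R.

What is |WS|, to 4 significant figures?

71.16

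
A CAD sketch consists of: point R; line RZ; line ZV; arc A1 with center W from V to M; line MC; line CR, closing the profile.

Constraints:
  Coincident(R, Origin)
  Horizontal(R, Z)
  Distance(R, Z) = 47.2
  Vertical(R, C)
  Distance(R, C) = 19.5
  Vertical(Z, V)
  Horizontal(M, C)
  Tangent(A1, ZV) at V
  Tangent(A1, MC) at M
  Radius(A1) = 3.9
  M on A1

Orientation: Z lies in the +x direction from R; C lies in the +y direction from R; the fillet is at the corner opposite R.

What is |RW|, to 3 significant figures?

46.0

R is at the origin; RZ is horizontal with |RZ| = 47.2 and Z on the +x side, so Z = (47.2, 0.00). R and C share the same x with |RC| = 19.5 and C on the +y side, so C = (0.00, 19.5). The virtual corner opposite R is at (47.2, 19.5). Tangency of A1 to ZV means the radius WV is perpendicular to ZV and tangency of A1 to MC means the radius WM is perpendicular to MC, with radius 3.9, so the center W sits 3.9 in from both sides at W = (43.3, 15.6). Then |RW| = |W − R| = 46.0.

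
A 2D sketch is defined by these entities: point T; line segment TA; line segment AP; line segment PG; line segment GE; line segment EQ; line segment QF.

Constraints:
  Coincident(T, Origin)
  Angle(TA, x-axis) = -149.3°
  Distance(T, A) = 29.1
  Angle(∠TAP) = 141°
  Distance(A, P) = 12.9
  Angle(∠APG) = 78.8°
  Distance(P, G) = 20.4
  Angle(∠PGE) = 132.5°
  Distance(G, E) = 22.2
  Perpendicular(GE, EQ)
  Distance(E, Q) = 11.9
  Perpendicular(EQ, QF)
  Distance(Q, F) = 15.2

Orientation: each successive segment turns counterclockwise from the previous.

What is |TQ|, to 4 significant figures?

7.097

∠PGE = 132.5° gives GE at 38.40° from the x-axis; with |GE| = 22.2, E = (8.044, -16.39). GE ⟂ EQ, so EQ runs at 128.4°; with |EQ| = 11.9, Q = (0.6524, -7.067). Then |TQ| = |Q − T| = 7.097.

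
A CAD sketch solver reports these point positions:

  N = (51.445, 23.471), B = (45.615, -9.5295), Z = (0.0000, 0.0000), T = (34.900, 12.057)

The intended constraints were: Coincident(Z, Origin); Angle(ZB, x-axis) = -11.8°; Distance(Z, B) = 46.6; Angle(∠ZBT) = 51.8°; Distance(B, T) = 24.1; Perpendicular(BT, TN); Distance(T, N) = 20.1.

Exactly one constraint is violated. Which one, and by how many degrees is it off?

Perpendicular(BT, TN) — off by 8.20°.

Z = (0.00, 0.00) ✓; ZB at -11.80° ✓; |ZB| = 46.60 ✓; ∠ZBT = 51.80° ✓; |BT| = 24.10 ✓; ∠(BT, TN) = 81.80° ✗; |TN| = 20.10 ✓.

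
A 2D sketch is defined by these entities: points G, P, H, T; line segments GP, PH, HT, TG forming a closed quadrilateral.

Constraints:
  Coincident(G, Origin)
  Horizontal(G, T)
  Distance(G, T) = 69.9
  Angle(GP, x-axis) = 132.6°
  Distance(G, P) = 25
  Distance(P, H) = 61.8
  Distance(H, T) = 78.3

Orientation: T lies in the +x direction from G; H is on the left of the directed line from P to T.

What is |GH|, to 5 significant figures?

68.635

Checks: G.y = 0.00, T.y = 0.00 ✓; |PH| = 61.80 ✓; |HT| = 78.30 ✓.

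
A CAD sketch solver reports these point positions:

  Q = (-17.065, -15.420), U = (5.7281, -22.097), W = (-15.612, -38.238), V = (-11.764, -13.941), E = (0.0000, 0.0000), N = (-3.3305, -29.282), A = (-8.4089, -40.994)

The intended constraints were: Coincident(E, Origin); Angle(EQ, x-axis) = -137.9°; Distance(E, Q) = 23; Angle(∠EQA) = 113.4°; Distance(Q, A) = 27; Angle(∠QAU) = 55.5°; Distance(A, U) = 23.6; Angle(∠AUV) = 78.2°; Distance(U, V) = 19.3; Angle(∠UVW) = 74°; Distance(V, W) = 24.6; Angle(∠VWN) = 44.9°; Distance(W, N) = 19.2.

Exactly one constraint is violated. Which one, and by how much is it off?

Distance(W, N) = 19.2 — off by 4.00.

E = (0.00, 0.00) ✓; EQ at -137.9° ✓; |EQ| = 23.00 ✓; ∠EQA = 113.4° ✓; |QA| = 27.00 ✓; ∠QAU = 55.50° ✓; |AU| = 23.60 ✓; ∠AUV = 78.20° ✓; |UV| = 19.30 ✓; ∠UVW = 74.00° ✓; |VW| = 24.60 ✓; ∠VWN = 44.90° ✓; |WN| = 15.20 ✗.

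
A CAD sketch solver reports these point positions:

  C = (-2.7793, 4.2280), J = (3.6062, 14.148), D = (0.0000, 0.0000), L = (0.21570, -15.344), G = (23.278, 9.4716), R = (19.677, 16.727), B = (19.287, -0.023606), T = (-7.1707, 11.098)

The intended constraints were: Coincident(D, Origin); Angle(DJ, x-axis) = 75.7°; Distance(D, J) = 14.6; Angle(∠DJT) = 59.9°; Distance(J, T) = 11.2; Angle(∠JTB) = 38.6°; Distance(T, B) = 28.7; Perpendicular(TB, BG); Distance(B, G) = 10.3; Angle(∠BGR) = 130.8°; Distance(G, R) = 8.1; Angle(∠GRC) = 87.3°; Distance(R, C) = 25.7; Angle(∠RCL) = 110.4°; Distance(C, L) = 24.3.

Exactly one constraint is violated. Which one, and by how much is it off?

Distance(C, L) = 24.3 — off by 4.50.

D = (0.00, 0.00) ✓; DJ at 75.70° ✓; |DJ| = 14.60 ✓; ∠DJT = 59.90° ✓; |JT| = 11.20 ✓; ∠JTB = 38.60° ✓; |TB| = 28.70 ✓; ∠(TB, BG) = 90.00° ✓; |BG| = 10.30 ✓; ∠BGR = 130.8° ✓; |GR| = 8.100 ✓; ∠GRC = 87.30° ✓; |RC| = 25.70 ✓; ∠RCL = 110.4° ✓; |CL| = 19.80 ✗.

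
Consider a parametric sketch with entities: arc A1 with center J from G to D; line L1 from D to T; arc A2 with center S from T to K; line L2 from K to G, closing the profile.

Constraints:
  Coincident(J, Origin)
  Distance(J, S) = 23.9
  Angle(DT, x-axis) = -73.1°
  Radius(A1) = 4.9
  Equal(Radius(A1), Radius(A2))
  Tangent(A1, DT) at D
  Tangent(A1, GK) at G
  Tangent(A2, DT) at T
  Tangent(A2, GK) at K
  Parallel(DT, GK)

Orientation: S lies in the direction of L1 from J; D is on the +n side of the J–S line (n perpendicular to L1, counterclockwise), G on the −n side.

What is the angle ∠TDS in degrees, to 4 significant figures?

11.59°

Tangency of A1 to both parallel lines with radius 4.9 puts D and G at J ± 4.9·n: D = (4.688, 1.424), G = (-4.688, -1.424). Equal radii place T and K the same way about S: T = S + 4.9·n = (11.64, -21.44), K = S − 4.9·n = (2.259, -24.29). Then cos ∠TDS = DT·DS / (|DT||DS|), giving 11.59°.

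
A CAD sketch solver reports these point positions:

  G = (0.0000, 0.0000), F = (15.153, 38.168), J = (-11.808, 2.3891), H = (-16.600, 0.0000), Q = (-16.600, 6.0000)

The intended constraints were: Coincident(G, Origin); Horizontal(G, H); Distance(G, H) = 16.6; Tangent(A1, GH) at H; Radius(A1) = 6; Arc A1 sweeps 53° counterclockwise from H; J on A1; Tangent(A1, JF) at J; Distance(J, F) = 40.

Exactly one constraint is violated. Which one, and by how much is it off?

Distance(J, F) = 40 — off by 4.80.

G = (0.00, 0.00) ✓; G.y = 0.00, H.y = 0.00 ✓; |GH| = 16.60 ✓; ∠(QH, HG) = 90.00° ✓; |QH| = 6.000 ✓; bearing(Q→J) − bearing(Q→H) = 53.00° ✓; |QJ| = 6.000 ✓; ∠(QJ, JF) = 90.00° ✓; |JF| = 44.80 ✗.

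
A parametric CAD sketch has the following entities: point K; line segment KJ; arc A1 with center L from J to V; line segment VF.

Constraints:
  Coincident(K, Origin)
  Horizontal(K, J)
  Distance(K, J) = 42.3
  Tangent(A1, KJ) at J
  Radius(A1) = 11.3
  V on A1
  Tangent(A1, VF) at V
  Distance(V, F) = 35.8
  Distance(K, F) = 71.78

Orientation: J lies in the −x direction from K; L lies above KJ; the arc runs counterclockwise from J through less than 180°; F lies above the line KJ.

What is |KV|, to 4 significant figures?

37.76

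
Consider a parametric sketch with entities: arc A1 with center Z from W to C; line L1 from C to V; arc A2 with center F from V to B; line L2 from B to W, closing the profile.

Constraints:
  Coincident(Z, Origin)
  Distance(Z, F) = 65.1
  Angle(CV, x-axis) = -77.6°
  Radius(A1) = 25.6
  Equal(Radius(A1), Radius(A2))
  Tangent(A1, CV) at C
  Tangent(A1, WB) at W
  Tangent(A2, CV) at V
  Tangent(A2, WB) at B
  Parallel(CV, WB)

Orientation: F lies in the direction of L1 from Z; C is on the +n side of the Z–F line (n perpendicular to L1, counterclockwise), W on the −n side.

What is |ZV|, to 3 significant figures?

70.0

Tangency of A1 to both parallel lines with radius 25.6 puts C and W at Z ± 25.6·n: C = (25.0, 5.50), W = (-25.0, -5.50). Equal radii place V and B the same way about F: V = F + 25.6·n = (39.0, -58.1), B = F − 25.6·n = (-11.0, -69.1). Then |ZV| = |V − Z| = 70.0.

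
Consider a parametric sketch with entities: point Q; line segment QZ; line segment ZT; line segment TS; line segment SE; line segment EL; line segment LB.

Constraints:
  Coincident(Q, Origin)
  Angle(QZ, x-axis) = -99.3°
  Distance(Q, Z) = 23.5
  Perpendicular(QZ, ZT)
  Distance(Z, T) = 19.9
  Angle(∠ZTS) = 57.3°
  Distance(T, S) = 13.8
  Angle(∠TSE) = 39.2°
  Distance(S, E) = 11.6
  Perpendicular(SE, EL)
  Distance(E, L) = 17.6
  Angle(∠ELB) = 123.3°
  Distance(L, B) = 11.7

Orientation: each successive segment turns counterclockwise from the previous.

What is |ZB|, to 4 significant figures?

36.80

Q is at the origin; QZ runs at -99.3° with length 23.5, so Z = (-3.798, -23.19). QZ is perpendicular to ZT, so ZT runs at -9.300°; with |ZT| = 19.9, T = (15.84, -26.41). ∠ZTS = 57.3° gives TS at 113.4° from the x-axis; with |TS| = 13.8, S = (10.36, -13.74). ∠TSE = 39.2° gives SE at -105.8° from the x-axis; with |SE| = 11.6, E = (7.202, -24.90). SE ⟂ EL, so EL runs at -15.80°; with |EL| = 17.6, L = (24.14, -29.70). ∠ELB = 123.3° gives LB at 40.90° from the x-axis; with |LB| = 11.7, B = (32.98, -22.04). Then |ZB| = |B − Z| = 36.80.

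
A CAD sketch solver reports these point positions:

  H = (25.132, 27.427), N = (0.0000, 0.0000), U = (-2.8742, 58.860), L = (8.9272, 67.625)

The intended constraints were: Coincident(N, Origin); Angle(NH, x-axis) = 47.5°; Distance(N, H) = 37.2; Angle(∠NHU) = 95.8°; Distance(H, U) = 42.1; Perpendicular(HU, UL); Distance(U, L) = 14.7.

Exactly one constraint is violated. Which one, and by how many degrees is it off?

Perpendicular(HU, UL) — off by 5.10°.

N = (0.00, 0.00) ✓; NH at 47.50° ✓; |NH| = 37.20 ✓; ∠NHU = 95.80° ✓; |HU| = 42.10 ✓; ∠(HU, UL) = 95.10° ✗; |UL| = 14.70 ✓.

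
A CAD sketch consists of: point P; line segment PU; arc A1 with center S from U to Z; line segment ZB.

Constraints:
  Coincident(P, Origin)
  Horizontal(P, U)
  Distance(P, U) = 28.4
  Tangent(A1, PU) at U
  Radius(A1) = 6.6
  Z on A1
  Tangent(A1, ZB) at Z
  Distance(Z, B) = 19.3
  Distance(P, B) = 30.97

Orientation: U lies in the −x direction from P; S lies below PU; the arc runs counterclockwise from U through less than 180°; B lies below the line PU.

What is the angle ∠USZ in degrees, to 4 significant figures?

136.9°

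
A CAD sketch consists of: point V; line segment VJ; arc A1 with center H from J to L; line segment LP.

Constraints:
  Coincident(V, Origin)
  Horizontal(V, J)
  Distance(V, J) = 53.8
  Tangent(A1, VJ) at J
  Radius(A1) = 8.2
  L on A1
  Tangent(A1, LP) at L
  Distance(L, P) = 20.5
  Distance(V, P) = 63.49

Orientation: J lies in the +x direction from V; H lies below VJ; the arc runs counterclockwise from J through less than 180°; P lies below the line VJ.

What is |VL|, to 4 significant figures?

48.01

Checks: |HL| = 8.200 ✓; ∠(HL, LP) = 90.00° ✓; |LP| = 20.50 ✓; |VP| = 63.49 ✓.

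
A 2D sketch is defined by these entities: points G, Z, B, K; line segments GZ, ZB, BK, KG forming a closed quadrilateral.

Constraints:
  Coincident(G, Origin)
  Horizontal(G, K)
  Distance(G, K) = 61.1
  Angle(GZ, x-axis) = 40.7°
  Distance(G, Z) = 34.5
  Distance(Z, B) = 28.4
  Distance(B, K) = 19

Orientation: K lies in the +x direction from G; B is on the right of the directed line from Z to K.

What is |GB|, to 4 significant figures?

42.14

G is at the origin; GK is horizontal with |GK| = 61.1 and K in +x, so K = (61.1, 0). GZ runs at 40.7° with |GZ| = 34.5, so Z = (26.16, 22.50). B is determined by |ZB| = 28.4 and |BK| = 19.0 together: it lies at the intersection of circle(Z, 28.4) and circle(K, 19.0). With |ZK| = 41.56, the foot of the radical line on ZK is 26.14 from Z and the perpendicular offset is √(28.4² − 26.14²) = 11.10. Taking the right-of-ZK solution: B = (42.13, -0.9870).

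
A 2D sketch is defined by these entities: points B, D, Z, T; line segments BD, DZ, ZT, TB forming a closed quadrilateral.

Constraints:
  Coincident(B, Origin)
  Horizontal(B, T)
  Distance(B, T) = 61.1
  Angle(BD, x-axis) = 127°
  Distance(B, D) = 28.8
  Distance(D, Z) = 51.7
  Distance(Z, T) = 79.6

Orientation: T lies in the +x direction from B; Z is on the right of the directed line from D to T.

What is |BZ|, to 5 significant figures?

31.444

B is at the origin; B and T share the same y with |BT| = 61.1 and T in +x, so T = (61.1, 0). BD runs at 127.0° with |BD| = 28.8, so D = (-17.332, 23.001). Z is determined by |DZ| = 51.7 and |ZT| = 79.6 together: it lies at the intersection of circle(D, 51.7) and circle(T, 79.6). With |DT| = 81.735, the foot of the radical line on DT is 18.458 from D and the perpendicular offset is √(51.7² − 18.458²) = 48.293. Taking the right-of-DT solution: Z = (-13.210, -28.535).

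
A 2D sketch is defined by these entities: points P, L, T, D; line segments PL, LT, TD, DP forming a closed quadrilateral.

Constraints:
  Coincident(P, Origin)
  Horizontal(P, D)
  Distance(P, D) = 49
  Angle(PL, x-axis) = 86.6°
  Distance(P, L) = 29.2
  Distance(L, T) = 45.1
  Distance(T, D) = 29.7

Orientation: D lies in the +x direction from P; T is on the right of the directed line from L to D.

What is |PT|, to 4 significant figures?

24.37

Checks: |LT| = 45.10 ✓; |TD| = 29.70 ✓.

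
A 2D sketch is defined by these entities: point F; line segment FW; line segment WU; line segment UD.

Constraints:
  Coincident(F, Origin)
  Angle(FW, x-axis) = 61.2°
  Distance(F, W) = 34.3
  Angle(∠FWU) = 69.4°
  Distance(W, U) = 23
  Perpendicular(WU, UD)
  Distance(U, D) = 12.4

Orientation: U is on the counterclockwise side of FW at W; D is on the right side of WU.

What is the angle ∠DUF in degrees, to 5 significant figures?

161.20°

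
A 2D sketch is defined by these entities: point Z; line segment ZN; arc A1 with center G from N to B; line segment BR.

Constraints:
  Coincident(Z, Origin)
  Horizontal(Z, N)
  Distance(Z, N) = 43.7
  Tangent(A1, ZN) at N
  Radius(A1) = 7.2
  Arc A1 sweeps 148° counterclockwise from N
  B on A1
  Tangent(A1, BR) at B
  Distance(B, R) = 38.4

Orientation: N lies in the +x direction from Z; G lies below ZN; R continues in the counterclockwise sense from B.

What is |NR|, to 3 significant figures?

44.3

Z is at the origin; Z and N share the same y with |ZN| = 43.7 and N on the +x side, so N = (43.7, 0.00). A1 meets ZN tangentially, so GN is at right angles to ZN, so G = N + (0, -7.2) = (43.7, -7.20). On A1, N sits at bearing 90° from G; a 148° counterclockwise sweep puts B at bearing 238°, so B = G + 7.2·(cos 238°, sin 238°) = (39.9, -13.3). Since A1 is tangent to BR there, GB ⟂ BR, so BR runs along (−sin 238°, cos 238°); with |BR| = 38.4, R = (72.4, -33.7). Then |NR| = |R − N| = 44.3.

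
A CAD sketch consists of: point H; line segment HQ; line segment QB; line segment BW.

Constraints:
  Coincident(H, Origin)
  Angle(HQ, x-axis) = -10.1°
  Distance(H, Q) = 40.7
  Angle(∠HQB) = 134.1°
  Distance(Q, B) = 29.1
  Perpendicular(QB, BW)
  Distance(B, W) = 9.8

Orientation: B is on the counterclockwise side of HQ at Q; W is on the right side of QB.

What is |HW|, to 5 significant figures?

69.431

∠HQB = 134.1°, so QB runs at -10.1° + (180° − 134.1°) = 35.800° from the x-axis; with |QB| = 29.1, B = Q + 29.1·(cos 35.800°, sin 35.800°) = (63.671, 9.8848). QB is perpendicular to BW; with |BW| = 9.8 on the right of QB, W = B + 9.8·(0.58496, -0.81106) = (69.404, 1.9364). Then |HW| = |W − H| = 69.431.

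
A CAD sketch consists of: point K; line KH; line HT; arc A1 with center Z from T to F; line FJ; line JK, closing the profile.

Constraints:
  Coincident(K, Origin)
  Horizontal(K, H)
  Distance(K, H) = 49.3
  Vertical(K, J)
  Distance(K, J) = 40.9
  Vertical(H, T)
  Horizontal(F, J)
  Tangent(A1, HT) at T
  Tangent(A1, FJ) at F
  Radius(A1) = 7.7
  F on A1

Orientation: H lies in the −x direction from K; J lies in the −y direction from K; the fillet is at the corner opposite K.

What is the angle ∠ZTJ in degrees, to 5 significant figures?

8.8771°

The virtual corner opposite K is at (-49.300, -40.900). Tangency of A1 to HT means the radius ZT is perpendicular to HT and A1 meets FJ tangentially, so ZF is at right angles to FJ, with radius 7.7, so the center Z sits 7.7 in from both sides at Z = (-41.600, -33.200). That places the tangent points at T = (-49.300, -33.200) on HT and F = (-41.600, -40.900) on FJ. Then cos ∠ZTJ = TZ·TJ / (|TZ||TJ|), giving 8.8771°.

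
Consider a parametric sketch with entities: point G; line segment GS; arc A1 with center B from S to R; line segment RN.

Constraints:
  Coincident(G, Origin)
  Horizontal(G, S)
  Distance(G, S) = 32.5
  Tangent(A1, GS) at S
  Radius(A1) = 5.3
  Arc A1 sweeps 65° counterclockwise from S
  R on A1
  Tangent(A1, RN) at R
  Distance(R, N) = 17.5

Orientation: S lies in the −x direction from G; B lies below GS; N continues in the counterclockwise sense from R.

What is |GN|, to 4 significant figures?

48.54

G is at the origin; GS is horizontal with |GS| = 32.5 and S on the −x side, so S = (-32.50, 0.000). The tangent condition forces BS to be normal to GS, so B = S + (0, -5.3) = (-32.50, -5.300). On A1, S sits at bearing 90° from B; a 65° counterclockwise sweep puts R at bearing 155°, so R = B + 5.3·(cos 155°, sin 155°) = (-37.30, -3.060). Since A1 is tangent to RN there, BR ⟂ RN, so RN runs along (−sin 155°, cos 155°); with |RN| = 17.5, N = (-44.70, -18.92). Then |GN| = |N − G| = 48.54.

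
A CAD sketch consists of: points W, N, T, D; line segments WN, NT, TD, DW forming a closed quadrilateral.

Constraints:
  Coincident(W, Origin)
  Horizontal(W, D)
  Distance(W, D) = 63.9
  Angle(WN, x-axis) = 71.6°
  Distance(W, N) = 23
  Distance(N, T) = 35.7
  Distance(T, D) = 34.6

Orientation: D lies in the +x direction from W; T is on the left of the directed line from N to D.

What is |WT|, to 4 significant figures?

50.51

Checks: |NT| = 35.70 ✓; |TD| = 34.60 ✓.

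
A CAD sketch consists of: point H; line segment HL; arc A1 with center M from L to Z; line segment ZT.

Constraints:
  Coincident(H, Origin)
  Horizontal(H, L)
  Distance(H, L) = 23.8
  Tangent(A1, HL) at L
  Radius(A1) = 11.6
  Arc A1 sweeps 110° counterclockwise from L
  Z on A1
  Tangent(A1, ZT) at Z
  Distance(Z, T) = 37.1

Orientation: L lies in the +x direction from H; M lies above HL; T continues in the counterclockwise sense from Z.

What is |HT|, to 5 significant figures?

55.024

On A1, L sits at bearing -90° from M; a 110° counterclockwise sweep puts Z at bearing 20°, so Z = M + 11.6·(cos 20°, sin 20°) = (34.700, 15.567). A1 meets ZT tangentially, so MZ is at right angles to ZT, so ZT runs along (−sin 20°, cos 20°); with |ZT| = 37.1, T = (22.011, 50.430). Then |HT| = |T − H| = 55.024.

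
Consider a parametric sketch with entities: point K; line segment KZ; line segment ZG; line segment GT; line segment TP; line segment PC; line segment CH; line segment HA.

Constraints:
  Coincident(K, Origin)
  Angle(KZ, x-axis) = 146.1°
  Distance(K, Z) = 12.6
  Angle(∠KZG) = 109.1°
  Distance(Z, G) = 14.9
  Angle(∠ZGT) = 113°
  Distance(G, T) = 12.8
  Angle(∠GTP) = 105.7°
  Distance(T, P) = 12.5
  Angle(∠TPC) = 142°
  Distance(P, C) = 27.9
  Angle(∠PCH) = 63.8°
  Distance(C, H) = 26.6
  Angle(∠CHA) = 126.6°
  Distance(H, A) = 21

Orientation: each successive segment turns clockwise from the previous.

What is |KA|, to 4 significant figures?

27.21

∠PCH = 63.8° gives CH at 139.7° from the x-axis; with |CH| = 26.6, H = (-16.00, 1.976). ∠CHA = 126.6° gives HA at 86.30° from the x-axis; with |HA| = 21.0, A = (-14.65, 22.93). Then |KA| = |A − K| = 27.21.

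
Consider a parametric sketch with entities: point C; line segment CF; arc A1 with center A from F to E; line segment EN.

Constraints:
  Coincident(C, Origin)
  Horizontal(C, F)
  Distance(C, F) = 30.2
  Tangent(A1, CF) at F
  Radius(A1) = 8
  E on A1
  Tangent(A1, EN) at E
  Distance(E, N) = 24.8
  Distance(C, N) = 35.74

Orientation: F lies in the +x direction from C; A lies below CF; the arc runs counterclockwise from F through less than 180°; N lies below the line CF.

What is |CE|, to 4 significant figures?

23.27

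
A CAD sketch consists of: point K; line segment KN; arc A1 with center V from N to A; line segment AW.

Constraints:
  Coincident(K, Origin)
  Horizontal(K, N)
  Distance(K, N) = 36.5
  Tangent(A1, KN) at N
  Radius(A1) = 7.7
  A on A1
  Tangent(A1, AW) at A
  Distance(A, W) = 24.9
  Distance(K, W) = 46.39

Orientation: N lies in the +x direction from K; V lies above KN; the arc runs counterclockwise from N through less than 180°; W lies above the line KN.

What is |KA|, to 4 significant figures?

44.79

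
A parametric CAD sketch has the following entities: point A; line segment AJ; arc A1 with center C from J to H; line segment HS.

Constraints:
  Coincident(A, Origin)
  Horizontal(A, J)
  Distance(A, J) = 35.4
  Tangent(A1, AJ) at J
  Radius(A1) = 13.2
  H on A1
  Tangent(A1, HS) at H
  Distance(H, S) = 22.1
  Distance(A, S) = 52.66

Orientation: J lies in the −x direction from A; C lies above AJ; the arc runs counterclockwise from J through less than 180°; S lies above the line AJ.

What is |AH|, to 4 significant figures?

31.30

Checks: A.y = 0.00, J.y = 0.00 ✓; |CH| = 13.20 ✓; ∠(CH, HS) = 90.00° ✓; |HS| = 22.10 ✓; |AS| = 52.66 ✓.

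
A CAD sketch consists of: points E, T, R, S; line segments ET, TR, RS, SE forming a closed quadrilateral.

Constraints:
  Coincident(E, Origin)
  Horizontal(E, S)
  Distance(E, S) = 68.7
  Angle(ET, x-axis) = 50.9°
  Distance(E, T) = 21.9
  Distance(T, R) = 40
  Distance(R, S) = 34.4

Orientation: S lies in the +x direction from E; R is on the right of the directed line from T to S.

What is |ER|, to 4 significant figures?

40.65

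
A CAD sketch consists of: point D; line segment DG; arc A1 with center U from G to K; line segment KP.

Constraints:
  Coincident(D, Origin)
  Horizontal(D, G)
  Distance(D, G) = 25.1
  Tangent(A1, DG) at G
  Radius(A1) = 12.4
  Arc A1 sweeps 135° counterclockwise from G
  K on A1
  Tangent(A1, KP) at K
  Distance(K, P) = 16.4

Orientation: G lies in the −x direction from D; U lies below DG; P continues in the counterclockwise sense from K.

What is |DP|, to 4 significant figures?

39.62

D is at the origin; DG is horizontal with |DG| = 25.1 and G on the −x side, so G = (-25.10, 0.000). Tangency of A1 to DG means the radius UG is perpendicular to DG, so U = G + (0, -12.4) = (-25.10, -12.40). On A1, G sits at bearing 90° from U; a 135° counterclockwise sweep puts K at bearing 225°, so K = U + 12.4·(cos 225°, sin 225°) = (-33.87, -21.17). Tangency of A1 to KP means the radius UK is perpendicular to KP, so KP runs along (−sin 225°, cos 225°); with |KP| = 16.4, P = (-22.27, -32.76). Then |DP| = |P − D| = 39.62.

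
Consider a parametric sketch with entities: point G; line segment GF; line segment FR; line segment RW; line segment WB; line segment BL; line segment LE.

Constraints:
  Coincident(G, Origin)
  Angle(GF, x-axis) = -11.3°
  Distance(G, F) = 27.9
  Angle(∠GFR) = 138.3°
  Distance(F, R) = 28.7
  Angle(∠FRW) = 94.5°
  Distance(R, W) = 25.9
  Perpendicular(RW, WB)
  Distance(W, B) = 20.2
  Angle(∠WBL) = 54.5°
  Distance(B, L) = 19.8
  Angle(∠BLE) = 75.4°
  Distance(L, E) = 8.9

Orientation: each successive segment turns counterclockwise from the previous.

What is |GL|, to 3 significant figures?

42.4

RW is perpendicular to WB, so WB runs at -154°; with |WB| = 20.2, B = (22.6, 23.5). ∠WBL = 54.5° gives BL at -28.6° from the x-axis; with |BL| = 19.8, L = (40.0, 14.1). Then |GL| = |L − G| = 42.4.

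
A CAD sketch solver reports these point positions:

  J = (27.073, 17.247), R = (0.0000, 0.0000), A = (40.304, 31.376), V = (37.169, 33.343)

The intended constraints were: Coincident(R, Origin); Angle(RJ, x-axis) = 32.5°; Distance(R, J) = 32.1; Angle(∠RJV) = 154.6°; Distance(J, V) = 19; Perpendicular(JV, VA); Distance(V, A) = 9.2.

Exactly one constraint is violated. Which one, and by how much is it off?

Distance(V, A) = 9.2 — off by 5.50.

R = (0.00, 0.00) ✓; RJ at 32.50° ✓; |RJ| = 32.10 ✓; ∠RJV = 154.6° ✓; |JV| = 19.00 ✓; ∠(JV, VA) = 90.01° ✓; |VA| = 3.701 ✗.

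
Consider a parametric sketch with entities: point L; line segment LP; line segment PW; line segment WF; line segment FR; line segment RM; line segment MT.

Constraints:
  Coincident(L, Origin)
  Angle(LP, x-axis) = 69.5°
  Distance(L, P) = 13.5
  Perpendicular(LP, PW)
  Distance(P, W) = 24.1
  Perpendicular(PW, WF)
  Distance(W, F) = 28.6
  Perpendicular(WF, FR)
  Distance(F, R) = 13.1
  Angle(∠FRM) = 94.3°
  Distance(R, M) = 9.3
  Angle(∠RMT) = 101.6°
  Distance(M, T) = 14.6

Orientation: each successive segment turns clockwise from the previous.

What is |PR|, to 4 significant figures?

30.64

PW is perpendicular to WF, so WF runs at -110.5°; with |WF| = 28.6, F = (17.29, -22.58). WF is perpendicular to FR, so FR runs at 159.5°; with |FR| = 13.1, R = (5.015, -18.00). Then |PR| = |R − P| = 30.64.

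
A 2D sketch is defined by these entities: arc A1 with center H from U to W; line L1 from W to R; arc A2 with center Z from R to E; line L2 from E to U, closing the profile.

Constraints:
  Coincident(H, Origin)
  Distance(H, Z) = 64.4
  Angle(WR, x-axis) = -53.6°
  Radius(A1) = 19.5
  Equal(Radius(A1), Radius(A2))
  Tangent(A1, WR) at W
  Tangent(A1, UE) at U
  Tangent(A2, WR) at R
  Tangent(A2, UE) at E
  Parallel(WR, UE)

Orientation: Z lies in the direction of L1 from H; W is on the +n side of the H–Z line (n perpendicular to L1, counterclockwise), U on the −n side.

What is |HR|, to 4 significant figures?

67.29

The slot axis is L1's direction at -53.6°, so u = (cos -53.6°, sin -53.6°) = (0.5934, -0.8049) and n = (−sin -53.6°, cos -53.6°) = (0.8049, 0.5934). H is at the origin and Z lies 64.4 along u from H, so Z = 64.4·u = (38.22, -51.84). Tangency of A1 to both parallel lines with radius 19.5 puts W and U at H ± 19.5·n: W = (15.70, 11.57), U = (-15.70, -11.57). Equal radii place R and E the same way about Z: R = Z + 19.5·n = (53.91, -40.26), E = Z − 19.5·n = (22.52, -63.41). Then |HR| = |R − H| = 67.29.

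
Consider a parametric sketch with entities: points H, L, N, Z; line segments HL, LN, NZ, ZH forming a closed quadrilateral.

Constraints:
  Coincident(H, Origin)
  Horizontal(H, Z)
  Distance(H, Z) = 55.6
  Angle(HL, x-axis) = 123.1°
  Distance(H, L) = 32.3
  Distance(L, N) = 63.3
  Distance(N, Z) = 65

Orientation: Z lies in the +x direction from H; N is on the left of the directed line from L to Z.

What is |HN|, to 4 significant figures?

71.13

Checks: |LN| = 63.30 ✓; |NZ| = 65.00 ✓.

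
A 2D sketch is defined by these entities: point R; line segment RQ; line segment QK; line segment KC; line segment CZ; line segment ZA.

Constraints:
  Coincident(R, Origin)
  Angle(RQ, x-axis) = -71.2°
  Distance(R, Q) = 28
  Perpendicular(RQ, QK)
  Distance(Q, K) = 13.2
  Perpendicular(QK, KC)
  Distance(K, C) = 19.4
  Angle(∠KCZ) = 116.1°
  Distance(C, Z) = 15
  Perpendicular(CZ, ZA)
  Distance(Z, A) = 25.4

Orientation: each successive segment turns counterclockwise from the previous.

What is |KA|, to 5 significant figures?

24.850

R is at the origin; RQ runs at -71.2° with length 28.0, so Q = (9.0234, -26.506). RQ ⟂ QK, so QK runs at 18.800°; with |QK| = 13.2, K = (21.519, -22.252). QK is perpendicular to KC, so KC runs at 108.80°; with |KC| = 19.4, C = (15.267, -3.8873). ∠KCZ = 116.1° gives CZ at 172.70° from the x-axis; with |CZ| = 15.0, Z = (0.38884, -1.9813). CZ ⟂ ZA, so ZA runs at -97.300°; with |ZA| = 25.4, A = (-2.8386, -27.175). Then |KA| = |A − K| = 24.850.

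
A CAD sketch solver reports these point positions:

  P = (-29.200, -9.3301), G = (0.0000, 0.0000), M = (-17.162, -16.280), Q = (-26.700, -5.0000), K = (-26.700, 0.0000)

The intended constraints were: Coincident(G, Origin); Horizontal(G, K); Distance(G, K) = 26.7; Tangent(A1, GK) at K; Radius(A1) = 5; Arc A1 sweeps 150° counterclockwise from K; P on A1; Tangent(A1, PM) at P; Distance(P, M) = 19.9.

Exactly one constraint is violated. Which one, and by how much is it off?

Distance(P, M) = 19.9 — off by 6.00.

G = (0.00, 0.00) ✓; G.y = 0.00, K.y = 0.00 ✓; |GK| = 26.70 ✓; ∠(QK, KG) = 90.00° ✓; |QK| = 5.000 ✓; bearing(Q→P) − bearing(Q→K) = 150.0° ✓; |QP| = 5.000 ✓; ∠(QP, PM) = 90.00° ✓; |PM| = 13.90 ✗.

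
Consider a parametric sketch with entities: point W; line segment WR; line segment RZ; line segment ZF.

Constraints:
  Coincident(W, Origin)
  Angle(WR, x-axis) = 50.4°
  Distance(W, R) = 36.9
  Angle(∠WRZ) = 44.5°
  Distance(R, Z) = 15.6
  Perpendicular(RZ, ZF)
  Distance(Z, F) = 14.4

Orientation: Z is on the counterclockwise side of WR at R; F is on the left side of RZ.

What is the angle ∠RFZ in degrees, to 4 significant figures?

47.29°

W is at the origin; WR runs at 50.4° with length 36.9, so R = 36.9·(cos 50.4°, sin 50.4°) = (23.52, 28.43). ∠WRZ = 44.5°, so RZ runs at 50.4° + (180° − 44.5°) = 185.9° from the x-axis; with |RZ| = 15.6, Z = R + 15.6·(cos 185.9°, sin 185.9°) = (8.004, 26.83). RZ ⟂ ZF; with |ZF| = 14.4 on the left of RZ, F = Z + 14.4·(0.1028, -0.9947) = (9.484, 12.50). Then cos ∠RFZ = FR·FZ / (|FR||FZ|), giving 47.29°.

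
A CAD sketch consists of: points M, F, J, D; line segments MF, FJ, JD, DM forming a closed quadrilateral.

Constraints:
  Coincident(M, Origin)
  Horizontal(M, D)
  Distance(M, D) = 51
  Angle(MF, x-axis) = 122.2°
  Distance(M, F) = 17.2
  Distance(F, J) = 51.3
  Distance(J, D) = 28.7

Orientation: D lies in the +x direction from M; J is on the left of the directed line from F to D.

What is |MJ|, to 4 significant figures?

48.68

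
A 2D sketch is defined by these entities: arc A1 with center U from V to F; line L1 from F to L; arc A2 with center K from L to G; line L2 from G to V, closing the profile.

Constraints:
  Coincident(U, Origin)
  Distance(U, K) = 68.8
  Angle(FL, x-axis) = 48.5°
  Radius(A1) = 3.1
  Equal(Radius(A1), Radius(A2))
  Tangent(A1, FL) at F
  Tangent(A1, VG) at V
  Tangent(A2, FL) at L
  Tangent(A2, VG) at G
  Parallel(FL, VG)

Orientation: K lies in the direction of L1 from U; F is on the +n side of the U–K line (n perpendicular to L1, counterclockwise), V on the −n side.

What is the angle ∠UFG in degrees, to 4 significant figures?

84.85°

The slot axis is L1's direction at 48.5°, so u = (cos 48.5°, sin 48.5°) = (0.6626, 0.7490) and n = (−sin 48.5°, cos 48.5°) = (-0.7490, 0.6626). U is at the origin and K lies 68.8 along u from U, so K = 68.8·u = (45.59, 51.53). Tangency of A1 to both parallel lines with radius 3.1 puts F and V at U ± 3.1·n: F = (-2.322, 2.054), V = (2.322, -2.054). Equal radii place L and G the same way about K: L = K + 3.1·n = (43.27, 53.58), G = K − 3.1·n = (47.91, 49.47). Then cos ∠UFG = FU·FG / (|FU||FG|), giving 84.85°.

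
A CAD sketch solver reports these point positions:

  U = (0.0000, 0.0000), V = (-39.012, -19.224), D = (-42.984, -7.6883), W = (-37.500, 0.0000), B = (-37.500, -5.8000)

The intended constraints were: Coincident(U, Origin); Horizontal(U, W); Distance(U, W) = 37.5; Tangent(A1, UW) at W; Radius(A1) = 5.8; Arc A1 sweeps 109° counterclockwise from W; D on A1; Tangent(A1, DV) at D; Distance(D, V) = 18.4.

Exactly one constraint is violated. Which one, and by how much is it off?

Distance(D, V) = 18.4 — off by 6.20.

U = (0.00, 0.00) ✓; U.y = 0.00, W.y = 0.00 ✓; |UW| = 37.50 ✓; ∠(BW, WU) = 90.00° ✓; |BW| = 5.800 ✓; bearing(B→D) − bearing(B→W) = 109.0° ✓; |BD| = 5.800 ✓; ∠(BD, DV) = 90.00° ✓; |DV| = 12.20 ✗.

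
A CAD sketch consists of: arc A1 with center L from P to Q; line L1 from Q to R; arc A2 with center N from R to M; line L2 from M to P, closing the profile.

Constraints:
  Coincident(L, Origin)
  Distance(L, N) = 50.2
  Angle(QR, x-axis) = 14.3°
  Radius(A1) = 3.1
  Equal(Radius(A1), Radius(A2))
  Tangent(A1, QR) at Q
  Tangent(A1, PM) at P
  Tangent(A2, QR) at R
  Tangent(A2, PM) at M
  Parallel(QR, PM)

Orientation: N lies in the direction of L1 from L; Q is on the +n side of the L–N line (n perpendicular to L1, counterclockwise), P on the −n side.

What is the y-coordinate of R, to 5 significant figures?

15.403

The slot axis is L1's direction at 14.3°, so u = (cos 14.3°, sin 14.3°) = (0.96902, 0.24700) and n = (−sin 14.3°, cos 14.3°) = (-0.24700, 0.96902). L is at the origin and N lies 50.2 along u from L, so N = 50.2·u = (48.645, 12.399). Tangency of A1 to both parallel lines with radius 3.1 puts Q and P at L ± 3.1·n: Q = (-0.76570, 3.0039), P = (0.76570, -3.0039). Equal radii place R and M the same way about N: R = N + 3.1·n = (47.879, 15.403), M = N − 3.1·n = (49.410, 9.3954). So R.y = 15.403.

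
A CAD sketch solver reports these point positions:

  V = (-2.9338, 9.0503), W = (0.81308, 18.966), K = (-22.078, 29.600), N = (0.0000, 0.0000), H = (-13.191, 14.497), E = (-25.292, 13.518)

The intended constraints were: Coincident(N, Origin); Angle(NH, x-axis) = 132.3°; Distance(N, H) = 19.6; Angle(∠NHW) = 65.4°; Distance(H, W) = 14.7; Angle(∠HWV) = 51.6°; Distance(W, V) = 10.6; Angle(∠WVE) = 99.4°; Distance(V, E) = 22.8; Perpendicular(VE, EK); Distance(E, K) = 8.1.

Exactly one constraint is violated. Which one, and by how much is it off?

Distance(E, K) = 8.1 — off by 8.30.

N = (0.00, 0.00) ✓; NH at 132.3° ✓; |NH| = 19.60 ✓; ∠NHW = 65.40° ✓; |HW| = 14.70 ✓; ∠HWV = 51.60° ✓; |WV| = 10.60 ✓; ∠WVE = 99.40° ✓; |VE| = 22.80 ✓; ∠(VE, EK) = 90.00° ✓; |EK| = 16.40 ✗.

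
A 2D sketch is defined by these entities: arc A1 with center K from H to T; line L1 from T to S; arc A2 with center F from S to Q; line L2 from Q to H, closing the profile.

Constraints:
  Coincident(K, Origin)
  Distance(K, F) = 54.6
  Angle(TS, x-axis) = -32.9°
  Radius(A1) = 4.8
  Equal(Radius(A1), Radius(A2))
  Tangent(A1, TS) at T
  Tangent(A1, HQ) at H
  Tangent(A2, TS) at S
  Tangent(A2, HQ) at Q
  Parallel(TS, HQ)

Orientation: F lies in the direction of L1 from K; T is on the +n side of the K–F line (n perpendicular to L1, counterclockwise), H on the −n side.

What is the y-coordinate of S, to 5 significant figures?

-25.627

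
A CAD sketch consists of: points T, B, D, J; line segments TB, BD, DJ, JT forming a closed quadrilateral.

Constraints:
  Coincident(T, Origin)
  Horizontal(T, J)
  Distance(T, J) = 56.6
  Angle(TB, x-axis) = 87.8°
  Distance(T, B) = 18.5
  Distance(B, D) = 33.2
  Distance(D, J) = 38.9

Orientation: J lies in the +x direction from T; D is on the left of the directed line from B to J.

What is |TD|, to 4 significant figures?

43.76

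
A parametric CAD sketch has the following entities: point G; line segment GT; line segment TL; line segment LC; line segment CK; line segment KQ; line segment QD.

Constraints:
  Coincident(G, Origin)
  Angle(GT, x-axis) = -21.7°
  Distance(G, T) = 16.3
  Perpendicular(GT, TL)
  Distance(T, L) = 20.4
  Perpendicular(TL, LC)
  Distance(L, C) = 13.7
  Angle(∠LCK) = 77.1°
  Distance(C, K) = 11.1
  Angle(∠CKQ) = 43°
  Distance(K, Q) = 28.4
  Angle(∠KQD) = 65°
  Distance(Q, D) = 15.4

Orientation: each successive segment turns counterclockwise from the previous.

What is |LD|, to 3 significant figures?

19.5

∠CKQ = 43.0° gives KQ at 38.2° from the x-axis; with |KQ| = 28.4, Q = (30.6, 24.6). ∠KQD = 65.0° gives QD at 153° from the x-axis; with |QD| = 15.4, D = (16.8, 31.5). Then |LD| = |D − L| = 19.5.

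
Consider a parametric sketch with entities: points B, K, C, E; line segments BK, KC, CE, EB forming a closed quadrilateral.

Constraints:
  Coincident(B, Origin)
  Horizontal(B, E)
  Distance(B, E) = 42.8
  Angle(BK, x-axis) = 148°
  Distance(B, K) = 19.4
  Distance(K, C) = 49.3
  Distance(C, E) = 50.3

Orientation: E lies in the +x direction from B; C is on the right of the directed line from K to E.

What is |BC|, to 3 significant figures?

34.3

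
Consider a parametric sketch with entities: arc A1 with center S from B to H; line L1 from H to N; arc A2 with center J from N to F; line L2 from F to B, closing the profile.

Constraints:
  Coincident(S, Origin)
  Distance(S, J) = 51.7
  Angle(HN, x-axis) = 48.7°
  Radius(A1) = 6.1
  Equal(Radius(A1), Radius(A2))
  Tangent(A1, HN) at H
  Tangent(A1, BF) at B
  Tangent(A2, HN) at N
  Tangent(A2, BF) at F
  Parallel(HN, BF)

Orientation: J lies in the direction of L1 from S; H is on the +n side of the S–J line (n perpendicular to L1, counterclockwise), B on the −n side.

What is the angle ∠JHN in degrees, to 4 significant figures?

6.729°

The slot axis is L1's direction at 48.7°, so u = (cos 48.7°, sin 48.7°) = (0.6600, 0.7513) and n = (−sin 48.7°, cos 48.7°) = (-0.7513, 0.6600). S is at the origin and J lies 51.7 along u from S, so J = 51.7·u = (34.12, 38.84). Tangency of A1 to both parallel lines with radius 6.1 puts H and B at S ± 6.1·n: H = (-4.583, 4.026), B = (4.583, -4.026). Equal radii place N and F the same way about J: N = J + 6.1·n = (29.54, 42.87), F = J − 6.1·n = (38.70, 34.81). Then cos ∠JHN = HJ·HN / (|HJ||HN|), giving 6.729°.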